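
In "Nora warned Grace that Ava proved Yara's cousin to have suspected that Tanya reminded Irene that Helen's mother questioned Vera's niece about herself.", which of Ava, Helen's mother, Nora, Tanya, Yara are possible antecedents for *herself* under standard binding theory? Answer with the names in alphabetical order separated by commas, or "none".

Helen's mother

*herself* is a reflexive; Principle A requires it to be bound within its binding domain — the clause headed by 'questioned'.
— Ava: subject of the clause headed by 'proved'; c-commands the reflexive but lies outside its binding domain — cannot bind it (Principle A).
— Helen's mother: subject of the clause headed by 'questioned'; c-commands the reflexive within its binding domain — allowed (Principle A).
— Nora: subject of the matrix clause; c-commands the reflexive but lies outside its binding domain — cannot bind it (Principle A).
— Tanya: subject of the clause headed by 'reminded'; c-commands the reflexive but lies outside its binding domain — cannot bind it (Principle A).
— Yara: possessor inside the subject DP of the clause headed by 'suspected'; does not c-command the reflexive — cannot bind it (Principle A).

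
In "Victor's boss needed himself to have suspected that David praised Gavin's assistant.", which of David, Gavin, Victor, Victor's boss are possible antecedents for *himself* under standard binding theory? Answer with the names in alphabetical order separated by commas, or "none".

Victor's boss

*himself* is a reflexive; Principle A requires it to be bound within its binding domain — the matrix clause.
— David: subject of the clause headed by 'praised'; does not c-command the reflexive — cannot bind it (Principle A).
— Gavin: possessor inside the object DP of the clause headed by 'praised'; does not c-command the reflexive — cannot bind it (Principle A).
— Victor: possessor inside the subject DP of the matrix clause; does not c-command the reflexive — cannot bind it (Principle A).
— Victor's boss: subject of the matrix clause; c-commands the reflexive within its binding domain — allowed (Principle A).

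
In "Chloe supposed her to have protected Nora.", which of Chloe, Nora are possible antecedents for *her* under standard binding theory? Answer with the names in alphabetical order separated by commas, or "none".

*her* is a pronoun; Principle B requires it to be free in its binding domain — the matrix clause.
— Chloe: subject of the matrix clause; c-commands the pronoun within its binding domain — blocked (Principle B).
— Nora: object of the clause headed by 'protected'; is c-commanded by the pronoun; coreference would bind this R-expression — blocked (Principle C).

none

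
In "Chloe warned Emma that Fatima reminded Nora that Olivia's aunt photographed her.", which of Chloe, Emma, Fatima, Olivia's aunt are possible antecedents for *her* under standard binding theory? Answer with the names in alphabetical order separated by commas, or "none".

Chloe, Emma, Fatima

*her* is a pronoun; Principle B requires it to be free in its binding domain — the clause headed by 'photographed'.
— Chloe: subject of the matrix clause; c-commands the pronoun but lies outside its binding domain — allowed.
— Emma: object of the matrix clause; c-commands the pronoun but lies outside its binding domain — allowed.
— Fatima: subject of the clause headed by 'reminded'; c-commands the pronoun but lies outside its binding domain — allowed.
— Olivia's aunt: subject of the clause headed by 'photographed'; c-commands the pronoun within its binding domain — blocked (Principle B).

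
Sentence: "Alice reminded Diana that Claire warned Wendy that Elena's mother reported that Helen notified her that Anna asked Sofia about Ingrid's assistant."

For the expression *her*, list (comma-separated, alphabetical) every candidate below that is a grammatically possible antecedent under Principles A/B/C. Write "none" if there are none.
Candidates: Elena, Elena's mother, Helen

Elena, Elena's mother

*her* is a pronoun; Principle B requires it to be free in its binding domain — the clause headed by 'notified'.
— Elena: possessor inside the subject DP of the clause headed by 'reported'; does not c-command the pronoun — Principle B does not apply; allowed.
— Elena's mother: subject of the clause headed by 'reported'; c-commands the pronoun but lies outside its binding domain — allowed.
— Helen: subject of the clause headed by 'notified'; c-commands the pronoun within its binding domain — blocked (Principle B).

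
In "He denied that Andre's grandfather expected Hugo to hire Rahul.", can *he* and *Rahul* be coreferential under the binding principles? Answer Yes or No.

*Rahul* is an R-expression; Principle C requires it to be free (not bound by any c-commanding expression).
— he: subject of the matrix clause; the pronoun c-commands the R-expression — coreference blocked (Principle C).

No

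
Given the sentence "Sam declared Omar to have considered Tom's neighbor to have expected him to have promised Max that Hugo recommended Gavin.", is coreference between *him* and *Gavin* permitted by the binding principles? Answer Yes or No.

No

*him* is a pronoun; Principle B requires it to be free in its binding domain — the clause headed by 'expected'.
— Gavin: object of the clause headed by 'recommended'; is c-commanded by the pronoun; coreference would bind this R-expression — blocked (Principle C).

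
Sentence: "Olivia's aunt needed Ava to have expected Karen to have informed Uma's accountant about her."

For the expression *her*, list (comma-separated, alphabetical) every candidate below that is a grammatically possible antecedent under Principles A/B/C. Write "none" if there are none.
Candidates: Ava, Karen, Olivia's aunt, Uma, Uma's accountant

Ava, Olivia's aunt, Uma

*her* is a pronoun; Principle B requires it to be free in its binding domain — the clause headed by 'informed'.
— Ava: subject of the clause headed by 'expected'; c-commands the pronoun but lies outside its binding domain — allowed.
— Karen: subject of the clause headed by 'informed'; c-commands the pronoun within its binding domain — blocked (Principle B).
— Olivia's aunt: subject of the matrix clause; c-commands the pronoun but lies outside its binding domain — allowed.
— Uma: possessor inside the object DP of the clause headed by 'informed'; does not c-command the pronoun — Principle B does not apply; allowed.
— Uma's accountant: object of the clause headed by 'informed'; c-commands the pronoun within its binding domain — blocked (Principle B).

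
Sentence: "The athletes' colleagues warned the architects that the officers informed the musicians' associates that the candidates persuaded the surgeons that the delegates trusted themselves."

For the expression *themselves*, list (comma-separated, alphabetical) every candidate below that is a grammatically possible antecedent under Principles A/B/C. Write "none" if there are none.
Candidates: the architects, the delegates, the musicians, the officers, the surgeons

the delegates

*themselves* is a reflexive; Principle A requires it to be bound within its binding domain — the clause headed by 'trusted'.
— the architects: object of the matrix clause; c-commands the reflexive but lies outside its binding domain — cannot bind it (Principle A).
— the delegates: subject of the clause headed by 'trusted'; c-commands the reflexive within its binding domain — allowed (Principle A).
— the musicians: possessor inside the object DP of the clause headed by 'informed'; does not c-command the reflexive — cannot bind it (Principle A).
— the officers: subject of the clause headed by 'informed'; c-commands the reflexive but lies outside its binding domain — cannot bind it (Principle A).
— the surgeons: object of the clause headed by 'persuaded'; c-commands the reflexive but lies outside its binding domain — cannot bind it (Principle A).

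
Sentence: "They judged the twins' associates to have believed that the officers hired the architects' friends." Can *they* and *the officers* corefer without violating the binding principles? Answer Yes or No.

No

*the officers* is an R-expression; Principle C requires it to be free (not bound by any c-commanding expression).
— they: subject of the matrix clause; the pronoun c-commands the R-expression — coreference blocked (Principle C).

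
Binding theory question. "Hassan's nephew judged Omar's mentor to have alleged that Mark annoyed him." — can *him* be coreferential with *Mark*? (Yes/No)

*him* is a pronoun; Principle B requires it to be free in its binding domain — the clause headed by 'annoyed'.
— Mark: subject of the clause headed by 'annoyed'; c-commands the pronoun within its binding domain — blocked (Principle B).

No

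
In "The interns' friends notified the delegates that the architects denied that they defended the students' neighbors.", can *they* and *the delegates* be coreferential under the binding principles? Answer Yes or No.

*the delegates* is an R-expression; Principle C requires it to be free (not bound by any c-commanding expression).
— they: subject of the clause headed by 'defended'; the pronoun does not c-command the R-expression — coreference allowed.

Yes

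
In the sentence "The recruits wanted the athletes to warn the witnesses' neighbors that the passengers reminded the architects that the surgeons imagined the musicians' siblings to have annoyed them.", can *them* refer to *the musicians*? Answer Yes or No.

Yes

*them* is a pronoun; Principle B requires it to be free in its binding domain — the clause headed by 'annoyed'.
— the musicians: possessor inside the subject DP of the clause headed by 'annoyed'; does not c-command the pronoun — Principle B does not apply; allowed.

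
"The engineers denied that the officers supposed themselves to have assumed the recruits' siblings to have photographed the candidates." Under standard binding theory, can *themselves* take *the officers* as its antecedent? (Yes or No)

Yes

*themselves* is a reflexive; Principle A requires it to be bound within its binding domain — the clause headed by 'supposed'.
— the officers: subject of the clause headed by 'supposed'; c-commands the reflexive within its binding domain — allowed (Principle A).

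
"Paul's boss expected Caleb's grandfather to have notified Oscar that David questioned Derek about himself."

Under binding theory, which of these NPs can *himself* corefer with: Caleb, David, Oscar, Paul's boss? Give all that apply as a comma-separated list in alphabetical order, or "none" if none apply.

David

*himself* is a reflexive; Principle A requires it to be bound within its binding domain — the clause headed by 'questioned'.
— Caleb: possessor inside the subject DP of the clause headed by 'notified'; does not c-command the reflexive — cannot bind it (Principle A).
— David: subject of the clause headed by 'questioned'; c-commands the reflexive within its binding domain — allowed (Principle A).
— Oscar: object of the clause headed by 'notified'; c-commands the reflexive but lies outside its binding domain — cannot bind it (Principle A).
— Paul's boss: subject of the matrix clause; c-commands the reflexive but lies outside its binding domain — cannot bind it (Principle A).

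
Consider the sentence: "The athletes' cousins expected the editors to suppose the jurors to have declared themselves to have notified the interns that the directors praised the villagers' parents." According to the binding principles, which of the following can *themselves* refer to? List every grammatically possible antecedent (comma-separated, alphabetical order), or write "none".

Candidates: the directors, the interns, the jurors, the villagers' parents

the jurors

*themselves* is a reflexive; Principle A requires it to be bound within its binding domain — the clause headed by 'declared'.
— the directors: subject of the clause headed by 'praised'; does not c-command the reflexive — cannot bind it (Principle A).
— the interns: object of the clause headed by 'notified'; does not c-command the reflexive — cannot bind it (Principle A).
— the jurors: subject of the clause headed by 'declared'; c-commands the reflexive within its binding domain — allowed (Principle A).
— the villagers' parents: object of the clause headed by 'praised'; does not c-command the reflexive — cannot bind it (Principle A).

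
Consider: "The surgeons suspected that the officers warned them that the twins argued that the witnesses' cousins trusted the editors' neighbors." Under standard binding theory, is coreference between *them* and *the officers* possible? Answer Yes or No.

No

*the officers* is an R-expression; Principle C requires it to be free (not bound by any c-commanding expression).
— them: object of the clause headed by 'warned'; the R-expression locally c-commands the pronoun — coreference blocked (Principle B on the pronoun).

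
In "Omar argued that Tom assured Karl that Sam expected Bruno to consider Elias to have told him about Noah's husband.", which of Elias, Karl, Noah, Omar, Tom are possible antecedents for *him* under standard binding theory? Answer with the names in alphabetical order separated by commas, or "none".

Karl, Omar, Tom

*him* is a pronoun; Principle B requires it to be free in its binding domain — the clause headed by 'told'.
— Elias: subject of the clause headed by 'told'; c-commands the pronoun within its binding domain — blocked (Principle B).
— Karl: object of the clause headed by 'assured'; c-commands the pronoun but lies outside its binding domain — allowed.
— Noah: possessor inside the second object DP of the clause headed by 'told'; is c-commanded by the pronoun; coreference would bind this R-expression — blocked (Principle C).
— Omar: subject of the matrix clause; c-commands the pronoun but lies outside its binding domain — allowed.
— Tom: subject of the clause headed by 'assured'; c-commands the pronoun but lies outside its binding domain — allowed.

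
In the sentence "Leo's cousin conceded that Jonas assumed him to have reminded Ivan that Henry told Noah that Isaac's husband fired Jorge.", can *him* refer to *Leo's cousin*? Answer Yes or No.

*him* is a pronoun; Principle B requires it to be free in its binding domain — the clause headed by 'assumed'.
— Leo's cousin: subject of the matrix clause; c-commands the pronoun but lies outside its binding domain — allowed.

Yes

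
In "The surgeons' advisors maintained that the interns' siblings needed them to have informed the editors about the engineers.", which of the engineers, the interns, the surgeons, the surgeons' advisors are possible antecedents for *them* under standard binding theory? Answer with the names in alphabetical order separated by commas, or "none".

*them* is a pronoun; Principle B requires it to be free in its binding domain — the clause headed by 'needed'.
— the engineers: second object of the clause headed by 'informed'; is c-commanded by the pronoun; coreference would bind this R-expression — blocked (Principle C).
— the interns: possessor inside the subject DP of the clause headed by 'needed'; does not c-command the pronoun — Principle B does not apply; allowed.
— the surgeons: possessor inside the subject DP of the matrix clause; does not c-command the pronoun — Principle B does not apply; allowed.
— the surgeons' advisors: subject of the matrix clause; c-commands the pronoun but lies outside its binding domain — allowed.

the interns, the surgeons, the surgeons' advisors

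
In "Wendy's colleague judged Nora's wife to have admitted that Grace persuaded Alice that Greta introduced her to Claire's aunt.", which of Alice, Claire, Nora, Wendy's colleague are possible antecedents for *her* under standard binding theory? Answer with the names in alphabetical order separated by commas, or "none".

Alice, Nora, Wendy's colleague

*her* is a pronoun; Principle B requires it to be free in its binding domain — the clause headed by 'introduced'.
— Alice: object of the clause headed by 'persuaded'; c-commands the pronoun but lies outside its binding domain — allowed.
— Claire: possessor inside the second object DP of the clause headed by 'introduced'; is c-commanded by the pronoun; coreference would bind this R-expression — blocked (Principle C).
— Nora: possessor inside the subject DP of the clause headed by 'admitted'; does not c-command the pronoun — Principle B does not apply; allowed.
— Wendy's colleague: subject of the matrix clause; c-commands the pronoun but lies outside its binding domain — allowed.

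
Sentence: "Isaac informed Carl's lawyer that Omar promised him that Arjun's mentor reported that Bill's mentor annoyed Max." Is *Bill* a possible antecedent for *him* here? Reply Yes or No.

*him* is a pronoun; Principle B requires it to be free in its binding domain — the clause headed by 'promised'.
— Bill: possessor inside the subject DP of the clause headed by 'annoyed'; is c-commanded by the pronoun; coreference would bind this R-expression — blocked (Principle C).

No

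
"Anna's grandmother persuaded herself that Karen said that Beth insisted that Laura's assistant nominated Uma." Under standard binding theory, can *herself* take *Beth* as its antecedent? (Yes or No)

*herself* is a reflexive; Principle A requires it to be bound within its binding domain — the matrix clause.
— Beth: subject of the clause headed by 'insisted'; does not c-command the reflexive — cannot bind it (Principle A).

No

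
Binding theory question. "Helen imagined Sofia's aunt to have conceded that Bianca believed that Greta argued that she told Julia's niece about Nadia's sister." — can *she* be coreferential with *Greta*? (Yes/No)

*she* is a pronoun; Principle B requires it to be free in its binding domain — the clause headed by 'told'.
— Greta: subject of the clause headed by 'argued'; c-commands the pronoun but lies outside its binding domain — allowed.

Yes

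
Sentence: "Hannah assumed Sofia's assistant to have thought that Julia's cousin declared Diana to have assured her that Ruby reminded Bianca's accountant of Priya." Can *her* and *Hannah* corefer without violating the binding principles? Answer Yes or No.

*Hannah* is an R-expression; Principle C requires it to be free (not bound by any c-commanding expression).
— her: object of the clause headed by 'assured'; the pronoun does not c-command the R-expression — coreference allowed.

Yes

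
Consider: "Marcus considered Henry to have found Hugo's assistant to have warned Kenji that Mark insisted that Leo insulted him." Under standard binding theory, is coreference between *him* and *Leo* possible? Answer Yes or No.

No

*Leo* is an R-expression; Principle C requires it to be free (not bound by any c-commanding expression).
— him: object of the clause headed by 'insulted'; the R-expression locally c-commands the pronoun — coreference blocked (Principle B on the pronoun).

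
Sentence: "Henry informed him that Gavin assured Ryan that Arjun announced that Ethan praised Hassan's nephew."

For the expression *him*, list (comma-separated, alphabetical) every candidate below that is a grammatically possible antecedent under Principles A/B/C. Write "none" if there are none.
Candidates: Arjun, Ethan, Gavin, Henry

*him* is a pronoun; Principle B requires it to be free in its binding domain — the matrix clause.
— Arjun: subject of the clause headed by 'announced'; is c-commanded by the pronoun; coreference would bind this R-expression — blocked (Principle C).
— Ethan: subject of the clause headed by 'praised'; is c-commanded by the pronoun; coreference would bind this R-expression — blocked (Principle C).
— Gavin: subject of the clause headed by 'assured'; is c-commanded by the pronoun; coreference would bind this R-expression — blocked (Principle C).
— Henry: subject of the matrix clause; c-commands the pronoun within its binding domain — blocked (Principle B).

none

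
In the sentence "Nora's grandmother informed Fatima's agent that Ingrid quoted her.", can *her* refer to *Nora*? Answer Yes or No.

*her* is a pronoun; Principle B requires it to be free in its binding domain — the clause headed by 'quoted'.
— Nora: possessor inside the subject DP of the matrix clause; does not c-command the pronoun — Principle B does not apply; allowed.

Yes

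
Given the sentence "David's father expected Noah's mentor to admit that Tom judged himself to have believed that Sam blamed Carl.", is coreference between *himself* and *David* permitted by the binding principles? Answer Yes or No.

No

*himself* is a reflexive; Principle A requires it to be bound within its binding domain — the clause headed by 'judged'.
— David: possessor inside the subject DP of the matrix clause; does not c-command the reflexive — cannot bind it (Principle A).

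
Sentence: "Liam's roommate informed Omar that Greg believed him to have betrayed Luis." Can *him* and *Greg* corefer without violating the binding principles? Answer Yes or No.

*Greg* is an R-expression; Principle C requires it to be free (not bound by any c-commanding expression).
— him: subject of the clause headed by 'betrayed'; the R-expression locally c-commands the pronoun — coreference blocked (Principle B on the pronoun).

No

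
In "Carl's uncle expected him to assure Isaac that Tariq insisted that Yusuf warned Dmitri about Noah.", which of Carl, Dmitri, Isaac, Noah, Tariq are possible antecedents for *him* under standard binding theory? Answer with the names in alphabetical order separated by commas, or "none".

Carl

*him* is a pronoun; Principle B requires it to be free in its binding domain — the matrix clause.
— Carl: possessor inside the subject DP of the matrix clause; does not c-command the pronoun — Principle B does not apply; allowed.
— Dmitri: object of the clause headed by 'warned'; is c-commanded by the pronoun; coreference would bind this R-expression — blocked (Principle C).
— Isaac: object of the clause headed by 'assure'; is c-commanded by the pronoun; coreference would bind this R-expression — blocked (Principle C).
— Noah: second object of the clause headed by 'warned'; is c-commanded by the pronoun; coreference would bind this R-expression — blocked (Principle C).
— Tariq: subject of the clause headed by 'insisted'; is c-commanded by the pronoun; coreference would bind this R-expression — blocked (Principle C).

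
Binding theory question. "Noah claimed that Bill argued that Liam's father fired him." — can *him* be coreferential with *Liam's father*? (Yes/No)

No

*him* is a pronoun; Principle B requires it to be free in its binding domain — the clause headed by 'fired'.
— Liam's father: subject of the clause headed by 'fired'; c-commands the pronoun within its binding domain — blocked (Principle B).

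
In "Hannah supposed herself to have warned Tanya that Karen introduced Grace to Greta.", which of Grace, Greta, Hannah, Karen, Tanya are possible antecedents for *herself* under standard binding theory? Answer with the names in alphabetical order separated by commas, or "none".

*herself* is a reflexive; Principle A requires it to be bound within its binding domain — the matrix clause.
— Grace: object of the clause headed by 'introduced'; does not c-command the reflexive — cannot bind it (Principle A).
— Greta: second object of the clause headed by 'introduced'; does not c-command the reflexive — cannot bind it (Principle A).
— Hannah: subject of the matrix clause; c-commands the reflexive within its binding domain — allowed (Principle A).
— Karen: subject of the clause headed by 'introduced'; does not c-command the reflexive — cannot bind it (Principle A).
— Tanya: object of the clause headed by 'warned'; does not c-command the reflexive — cannot bind it (Principle A).

Hannah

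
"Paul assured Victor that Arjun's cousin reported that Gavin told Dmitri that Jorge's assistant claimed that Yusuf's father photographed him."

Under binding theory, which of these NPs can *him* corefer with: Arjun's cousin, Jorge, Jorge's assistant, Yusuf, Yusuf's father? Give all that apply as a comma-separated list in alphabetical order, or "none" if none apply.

*him* is a pronoun; Principle B requires it to be free in its binding domain — the clause headed by 'photographed'.
— Arjun's cousin: subject of the clause headed by 'reported'; c-commands the pronoun but lies outside its binding domain — allowed.
— Jorge: possessor inside the subject DP of the clause headed by 'claimed'; does not c-command the pronoun — Principle B does not apply; allowed.
— Jorge's assistant: subject of the clause headed by 'claimed'; c-commands the pronoun but lies outside its binding domain — allowed.
— Yusuf: possessor inside the subject DP of the clause headed by 'photographed'; does not c-command the pronoun — Principle B does not apply; allowed.
— Yusuf's father: subject of the clause headed by 'photographed'; c-commands the pronoun within its binding domain — blocked (Principle B).

Arjun's cousin, Jorge, Jorge's assistant, Yusuf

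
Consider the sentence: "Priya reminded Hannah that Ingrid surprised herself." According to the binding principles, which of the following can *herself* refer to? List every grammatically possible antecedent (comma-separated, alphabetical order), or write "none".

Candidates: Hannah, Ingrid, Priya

*herself* is a reflexive; Principle A requires it to be bound within its binding domain — the clause headed by 'surprised'.
— Hannah: object of the matrix clause; c-commands the reflexive but lies outside its binding domain — cannot bind it (Principle A).
— Ingrid: subject of the clause headed by 'surprised'; c-commands the reflexive within its binding domain — allowed (Principle A).
— Priya: subject of the matrix clause; c-commands the reflexive but lies outside its binding domain — cannot bind it (Principle A).

Ingrid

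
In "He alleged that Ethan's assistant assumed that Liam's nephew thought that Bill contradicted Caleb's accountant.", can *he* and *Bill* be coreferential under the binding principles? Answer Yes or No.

*Bill* is an R-expression; Principle C requires it to be free (not bound by any c-commanding expression).
— he: subject of the matrix clause; the pronoun c-commands the R-expression — coreference blocked (Principle C).

No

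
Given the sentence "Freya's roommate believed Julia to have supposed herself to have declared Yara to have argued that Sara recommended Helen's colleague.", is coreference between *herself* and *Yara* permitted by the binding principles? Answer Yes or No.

*herself* is a reflexive; Principle A requires it to be bound within its binding domain — the clause headed by 'supposed'.
— Yara: subject of the clause headed by 'argued'; does not c-command the reflexive — cannot bind it (Principle A).

No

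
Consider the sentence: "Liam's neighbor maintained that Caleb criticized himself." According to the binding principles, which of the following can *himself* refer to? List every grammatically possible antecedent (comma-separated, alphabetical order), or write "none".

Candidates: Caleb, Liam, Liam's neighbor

*himself* is a reflexive; Principle A requires it to be bound within its binding domain — the clause headed by 'criticized'.
— Caleb: subject of the clause headed by 'criticized'; c-commands the reflexive within its binding domain — allowed (Principle A).
— Liam: possessor inside the subject DP of the matrix clause; does not c-command the reflexive — cannot bind it (Principle A).
— Liam's neighbor: subject of the matrix clause; c-commands the reflexive but lies outside its binding domain — cannot bind it (Principle A).

Caleb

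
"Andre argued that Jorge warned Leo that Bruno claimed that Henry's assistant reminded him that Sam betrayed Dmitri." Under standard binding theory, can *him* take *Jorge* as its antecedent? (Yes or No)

Yes

*him* is a pronoun; Principle B requires it to be free in its binding domain — the clause headed by 'reminded'.
— Jorge: subject of the clause headed by 'warned'; c-commands the pronoun but lies outside its binding domain — allowed.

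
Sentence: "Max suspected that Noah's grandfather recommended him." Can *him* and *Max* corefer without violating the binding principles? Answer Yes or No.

Yes

*Max* is an R-expression; Principle C requires it to be free (not bound by any c-commanding expression).
— him: object of the clause headed by 'recommended'; the pronoun does not c-command the R-expression — coreference allowed.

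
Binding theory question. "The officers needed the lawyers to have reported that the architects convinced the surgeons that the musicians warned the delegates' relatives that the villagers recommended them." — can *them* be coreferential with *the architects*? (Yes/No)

*them* is a pronoun; Principle B requires it to be free in its binding domain — the clause headed by 'recommended'.
— the architects: subject of the clause headed by 'convinced'; c-commands the pronoun but lies outside its binding domain — allowed.

Yes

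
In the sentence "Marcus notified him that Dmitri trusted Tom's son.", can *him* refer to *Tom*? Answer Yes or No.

*him* is a pronoun; Principle B requires it to be free in its binding domain — the matrix clause.
— Tom: possessor inside the object DP of the clause headed by 'trusted'; is c-commanded by the pronoun; coreference would bind this R-expression — blocked (Principle C).

No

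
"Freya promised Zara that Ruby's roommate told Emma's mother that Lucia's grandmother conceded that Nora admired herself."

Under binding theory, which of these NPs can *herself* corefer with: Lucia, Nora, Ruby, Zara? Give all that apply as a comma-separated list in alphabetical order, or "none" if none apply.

Nora

*herself* is a reflexive; Principle A requires it to be bound within its binding domain — the clause headed by 'admired'.
— Lucia: possessor inside the subject DP of the clause headed by 'conceded'; does not c-command the reflexive — cannot bind it (Principle A).
— Nora: subject of the clause headed by 'admired'; c-commands the reflexive within its binding domain — allowed (Principle A).
— Ruby: possessor inside the subject DP of the clause headed by 'told'; does not c-command the reflexive — cannot bind it (Principle A).
— Zara: object of the matrix clause; c-commands the reflexive but lies outside its binding domain — cannot bind it (Principle A).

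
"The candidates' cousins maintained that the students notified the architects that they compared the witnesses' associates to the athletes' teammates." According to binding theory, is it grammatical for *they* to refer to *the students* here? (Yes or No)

*the students* is an R-expression; Principle C requires it to be free (not bound by any c-commanding expression).
— they: subject of the clause headed by 'compared'; the pronoun does not c-command the R-expression — coreference allowed.

Yes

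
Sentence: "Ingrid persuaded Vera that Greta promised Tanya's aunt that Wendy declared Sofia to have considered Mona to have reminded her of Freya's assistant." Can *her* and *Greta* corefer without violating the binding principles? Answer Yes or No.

Yes

*Greta* is an R-expression; Principle C requires it to be free (not bound by any c-commanding expression).
— her: object of the clause headed by 'reminded'; the pronoun does not c-command the R-expression — coreference allowed.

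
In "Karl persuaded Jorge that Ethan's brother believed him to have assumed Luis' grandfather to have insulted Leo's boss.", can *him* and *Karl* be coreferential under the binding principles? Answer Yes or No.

Yes

*Karl* is an R-expression; Principle C requires it to be free (not bound by any c-commanding expression).
— him: subject of the clause headed by 'assumed'; the pronoun does not c-command the R-expression — coreference allowed.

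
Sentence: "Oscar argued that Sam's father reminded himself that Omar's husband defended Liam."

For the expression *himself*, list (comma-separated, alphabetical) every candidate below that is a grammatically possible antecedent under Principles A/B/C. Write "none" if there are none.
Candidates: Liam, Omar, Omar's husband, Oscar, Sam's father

Sam's father

*himself* is a reflexive; Principle A requires it to be bound within its binding domain — the clause headed by 'reminded'.
— Liam: object of the clause headed by 'defended'; does not c-command the reflexive — cannot bind it (Principle A).
— Omar: possessor inside the subject DP of the clause headed by 'defended'; does not c-command the reflexive — cannot bind it (Principle A).
— Omar's husband: subject of the clause headed by 'defended'; does not c-command the reflexive — cannot bind it (Principle A).
— Oscar: subject of the matrix clause; c-commands the reflexive but lies outside its binding domain — cannot bind it (Principle A).
— Sam's father: subject of the clause headed by 'reminded'; c-commands the reflexive within its binding domain — allowed (Principle A).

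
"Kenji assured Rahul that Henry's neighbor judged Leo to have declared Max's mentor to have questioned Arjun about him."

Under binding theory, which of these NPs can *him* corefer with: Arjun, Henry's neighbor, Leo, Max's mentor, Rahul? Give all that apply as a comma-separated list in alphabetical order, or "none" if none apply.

Henry's neighbor, Leo, Rahul

*him* is a pronoun; Principle B requires it to be free in its binding domain — the clause headed by 'questioned'.
— Arjun: object of the clause headed by 'questioned'; c-commands the pronoun within its binding domain — blocked (Principle B).
— Henry's neighbor: subject of the clause headed by 'judged'; c-commands the pronoun but lies outside its binding domain — allowed.
— Leo: subject of the clause headed by 'declared'; c-commands the pronoun but lies outside its binding domain — allowed.
— Max's mentor: subject of the clause headed by 'questioned'; c-commands the pronoun within its binding domain — blocked (Principle B).
— Rahul: object of the matrix clause; c-commands the pronoun but lies outside its binding domain — allowed.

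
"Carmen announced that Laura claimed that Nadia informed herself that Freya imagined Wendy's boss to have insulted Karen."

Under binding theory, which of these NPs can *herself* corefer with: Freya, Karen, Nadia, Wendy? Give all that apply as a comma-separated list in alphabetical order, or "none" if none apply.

Nadia

*herself* is a reflexive; Principle A requires it to be bound within its binding domain — the clause headed by 'informed'.
— Freya: subject of the clause headed by 'imagined'; does not c-command the reflexive — cannot bind it (Principle A).
— Karen: object of the clause headed by 'insulted'; does not c-command the reflexive — cannot bind it (Principle A).
— Nadia: subject of the clause headed by 'informed'; c-commands the reflexive within its binding domain — allowed (Principle A).
— Wendy: possessor inside the subject DP of the clause headed by 'insulted'; does not c-command the reflexive — cannot bind it (Principle A).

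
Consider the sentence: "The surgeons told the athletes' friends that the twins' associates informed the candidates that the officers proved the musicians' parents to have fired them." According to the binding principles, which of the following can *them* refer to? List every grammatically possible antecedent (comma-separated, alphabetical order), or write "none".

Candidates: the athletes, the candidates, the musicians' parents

the athletes, the candidates

*them* is a pronoun; Principle B requires it to be free in its binding domain — the clause headed by 'fired'.
— the athletes: possessor inside the object DP of the matrix clause; does not c-command the pronoun — Principle B does not apply; allowed.
— the candidates: object of the clause headed by 'informed'; c-commands the pronoun but lies outside its binding domain — allowed.
— the musicians' parents: subject of the clause headed by 'fired'; c-commands the pronoun within its binding domain — blocked (Principle B).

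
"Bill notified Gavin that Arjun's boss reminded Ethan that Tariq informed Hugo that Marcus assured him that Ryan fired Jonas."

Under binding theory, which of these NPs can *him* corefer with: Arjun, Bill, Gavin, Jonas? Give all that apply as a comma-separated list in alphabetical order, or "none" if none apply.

*him* is a pronoun; Principle B requires it to be free in its binding domain — the clause headed by 'assured'.
— Arjun: possessor inside the subject DP of the clause headed by 'reminded'; does not c-command the pronoun — Principle B does not apply; allowed.
— Bill: subject of the matrix clause; c-commands the pronoun but lies outside its binding domain — allowed.
— Gavin: object of the matrix clause; c-commands the pronoun but lies outside its binding domain — allowed.
— Jonas: object of the clause headed by 'fired'; is c-commanded by the pronoun; coreference would bind this R-expression — blocked (Principle C).

Arjun, Bill, Gavin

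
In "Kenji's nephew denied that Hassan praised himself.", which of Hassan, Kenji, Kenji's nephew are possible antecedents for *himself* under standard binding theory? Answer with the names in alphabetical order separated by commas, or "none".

Hassan

*himself* is a reflexive; Principle A requires it to be bound within its binding domain — the clause headed by 'praised'.
— Hassan: subject of the clause headed by 'praised'; c-commands the reflexive within its binding domain — allowed (Principle A).
— Kenji: possessor inside the subject DP of the matrix clause; does not c-command the reflexive — cannot bind it (Principle A).
— Kenji's nephew: subject of the matrix clause; c-commands the reflexive but lies outside its binding domain — cannot bind it (Principle A).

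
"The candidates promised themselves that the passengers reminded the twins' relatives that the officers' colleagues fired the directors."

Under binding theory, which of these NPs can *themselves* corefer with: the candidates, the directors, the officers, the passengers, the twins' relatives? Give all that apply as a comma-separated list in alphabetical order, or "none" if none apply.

*themselves* is a reflexive; Principle A requires it to be bound within its binding domain — the matrix clause.
— the candidates: subject of the matrix clause; c-commands the reflexive within its binding domain — allowed (Principle A).
— the directors: object of the clause headed by 'fired'; does not c-command the reflexive — cannot bind it (Principle A).
— the officers: possessor inside the subject DP of the clause headed by 'fired'; does not c-command the reflexive — cannot bind it (Principle A).
— the passengers: subject of the clause headed by 'reminded'; does not c-command the reflexive — cannot bind it (Principle A).
— the twins' relatives: object of the clause headed by 'reminded'; does not c-command the reflexive — cannot bind it (Principle A).

the candidates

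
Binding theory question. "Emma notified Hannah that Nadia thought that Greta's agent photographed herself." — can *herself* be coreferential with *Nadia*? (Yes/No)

*herself* is a reflexive; Principle A requires it to be bound within its binding domain — the clause headed by 'photographed'.
— Nadia: subject of the clause headed by 'thought'; c-commands the reflexive but lies outside its binding domain — cannot bind it (Principle A).

No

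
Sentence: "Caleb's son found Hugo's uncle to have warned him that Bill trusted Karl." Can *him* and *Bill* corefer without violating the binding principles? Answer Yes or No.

No

*Bill* is an R-expression; Principle C requires it to be free (not bound by any c-commanding expression).
— him: object of the clause headed by 'warned'; the pronoun c-commands the R-expression — coreference blocked (Principle C).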